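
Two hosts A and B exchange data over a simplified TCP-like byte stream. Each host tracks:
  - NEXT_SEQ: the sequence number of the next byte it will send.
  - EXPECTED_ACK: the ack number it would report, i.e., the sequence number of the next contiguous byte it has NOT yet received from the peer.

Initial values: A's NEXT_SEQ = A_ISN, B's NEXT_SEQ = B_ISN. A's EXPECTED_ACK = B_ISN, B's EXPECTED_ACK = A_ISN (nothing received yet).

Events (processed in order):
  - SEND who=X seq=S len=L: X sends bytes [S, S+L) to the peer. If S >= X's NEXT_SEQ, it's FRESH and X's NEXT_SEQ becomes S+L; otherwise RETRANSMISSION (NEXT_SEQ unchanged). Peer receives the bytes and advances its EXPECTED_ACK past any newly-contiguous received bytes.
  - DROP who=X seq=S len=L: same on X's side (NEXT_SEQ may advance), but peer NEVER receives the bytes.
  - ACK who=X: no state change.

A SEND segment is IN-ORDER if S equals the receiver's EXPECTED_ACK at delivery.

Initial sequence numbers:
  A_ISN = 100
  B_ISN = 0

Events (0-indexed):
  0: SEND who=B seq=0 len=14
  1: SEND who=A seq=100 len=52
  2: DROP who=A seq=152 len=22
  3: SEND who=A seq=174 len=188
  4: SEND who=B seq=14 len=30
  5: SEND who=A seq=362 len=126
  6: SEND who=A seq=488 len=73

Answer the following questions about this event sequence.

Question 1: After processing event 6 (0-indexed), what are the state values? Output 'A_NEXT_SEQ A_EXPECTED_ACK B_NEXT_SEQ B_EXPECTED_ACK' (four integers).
After event 0: A_seq=100 A_ack=14 B_seq=14 B_ack=100
After event 1: A_seq=152 A_ack=14 B_seq=14 B_ack=152
After event 2: A_seq=174 A_ack=14 B_seq=14 B_ack=152
After event 3: A_seq=362 A_ack=14 B_seq=14 B_ack=152
After event 4: A_seq=362 A_ack=44 B_seq=44 B_ack=152
After event 5: A_seq=488 A_ack=44 B_seq=44 B_ack=152
After event 6: A_seq=561 A_ack=44 B_seq=44 B_ack=152

561 44 44 152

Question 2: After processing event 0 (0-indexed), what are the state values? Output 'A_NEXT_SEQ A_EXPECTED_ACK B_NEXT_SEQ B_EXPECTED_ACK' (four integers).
After event 0: A_seq=100 A_ack=14 B_seq=14 B_ack=100

100 14 14 100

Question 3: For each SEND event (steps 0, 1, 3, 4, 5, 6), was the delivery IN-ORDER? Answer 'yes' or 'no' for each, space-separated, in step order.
Step 0: SEND seq=0 -> in-order
Step 1: SEND seq=100 -> in-order
Step 3: SEND seq=174 -> out-of-order
Step 4: SEND seq=14 -> in-order
Step 5: SEND seq=362 -> out-of-order
Step 6: SEND seq=488 -> out-of-order

Answer: yes yes no yes no no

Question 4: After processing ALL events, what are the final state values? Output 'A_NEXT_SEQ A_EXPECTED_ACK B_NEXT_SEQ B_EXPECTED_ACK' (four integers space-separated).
Answer: 561 44 44 152

Derivation:
After event 0: A_seq=100 A_ack=14 B_seq=14 B_ack=100
After event 1: A_seq=152 A_ack=14 B_seq=14 B_ack=152
After event 2: A_seq=174 A_ack=14 B_seq=14 B_ack=152
After event 3: A_seq=362 A_ack=14 B_seq=14 B_ack=152
After event 4: A_seq=362 A_ack=44 B_seq=44 B_ack=152
After event 5: A_seq=488 A_ack=44 B_seq=44 B_ack=152
After event 6: A_seq=561 A_ack=44 B_seq=44 B_ack=152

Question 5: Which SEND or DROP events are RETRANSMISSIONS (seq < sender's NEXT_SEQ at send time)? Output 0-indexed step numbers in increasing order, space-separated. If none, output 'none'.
Answer: none

Derivation:
Step 0: SEND seq=0 -> fresh
Step 1: SEND seq=100 -> fresh
Step 2: DROP seq=152 -> fresh
Step 3: SEND seq=174 -> fresh
Step 4: SEND seq=14 -> fresh
Step 5: SEND seq=362 -> fresh
Step 6: SEND seq=488 -> fresh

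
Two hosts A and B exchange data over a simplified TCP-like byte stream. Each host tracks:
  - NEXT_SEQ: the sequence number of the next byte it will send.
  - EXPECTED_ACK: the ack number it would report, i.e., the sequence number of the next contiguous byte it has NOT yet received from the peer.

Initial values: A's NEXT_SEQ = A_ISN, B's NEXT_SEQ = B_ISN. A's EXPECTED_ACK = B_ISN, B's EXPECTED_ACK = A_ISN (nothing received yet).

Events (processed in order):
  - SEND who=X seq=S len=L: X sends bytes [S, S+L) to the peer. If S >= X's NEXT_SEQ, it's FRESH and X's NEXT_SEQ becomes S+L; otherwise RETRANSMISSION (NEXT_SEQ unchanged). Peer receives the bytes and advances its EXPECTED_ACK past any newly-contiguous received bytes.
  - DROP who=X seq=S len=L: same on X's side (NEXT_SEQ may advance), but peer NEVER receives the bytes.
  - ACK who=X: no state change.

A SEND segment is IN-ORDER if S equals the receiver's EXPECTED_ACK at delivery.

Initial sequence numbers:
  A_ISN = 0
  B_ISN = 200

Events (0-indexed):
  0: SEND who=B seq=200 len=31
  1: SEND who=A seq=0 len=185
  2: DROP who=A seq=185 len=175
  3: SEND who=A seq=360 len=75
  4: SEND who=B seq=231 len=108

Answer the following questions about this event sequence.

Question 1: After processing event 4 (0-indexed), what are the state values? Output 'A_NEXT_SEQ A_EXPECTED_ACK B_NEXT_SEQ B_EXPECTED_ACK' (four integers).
After event 0: A_seq=0 A_ack=231 B_seq=231 B_ack=0
After event 1: A_seq=185 A_ack=231 B_seq=231 B_ack=185
After event 2: A_seq=360 A_ack=231 B_seq=231 B_ack=185
After event 3: A_seq=435 A_ack=231 B_seq=231 B_ack=185
After event 4: A_seq=435 A_ack=339 B_seq=339 B_ack=185

435 339 339 185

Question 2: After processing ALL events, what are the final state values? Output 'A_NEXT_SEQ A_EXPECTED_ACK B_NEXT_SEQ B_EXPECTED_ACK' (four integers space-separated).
Answer: 435 339 339 185

Derivation:
After event 0: A_seq=0 A_ack=231 B_seq=231 B_ack=0
After event 1: A_seq=185 A_ack=231 B_seq=231 B_ack=185
After event 2: A_seq=360 A_ack=231 B_seq=231 B_ack=185
After event 3: A_seq=435 A_ack=231 B_seq=231 B_ack=185
After event 4: A_seq=435 A_ack=339 B_seq=339 B_ack=185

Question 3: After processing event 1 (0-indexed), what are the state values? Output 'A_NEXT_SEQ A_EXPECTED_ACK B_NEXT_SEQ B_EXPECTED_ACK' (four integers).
After event 0: A_seq=0 A_ack=231 B_seq=231 B_ack=0
After event 1: A_seq=185 A_ack=231 B_seq=231 B_ack=185

185 231 231 185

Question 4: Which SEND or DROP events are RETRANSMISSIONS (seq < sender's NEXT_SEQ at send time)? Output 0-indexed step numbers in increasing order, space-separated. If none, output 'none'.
Answer: none

Derivation:
Step 0: SEND seq=200 -> fresh
Step 1: SEND seq=0 -> fresh
Step 2: DROP seq=185 -> fresh
Step 3: SEND seq=360 -> fresh
Step 4: SEND seq=231 -> fresh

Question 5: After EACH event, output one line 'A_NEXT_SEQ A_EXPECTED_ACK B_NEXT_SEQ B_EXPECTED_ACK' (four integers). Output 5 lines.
0 231 231 0
185 231 231 185
360 231 231 185
435 231 231 185
435 339 339 185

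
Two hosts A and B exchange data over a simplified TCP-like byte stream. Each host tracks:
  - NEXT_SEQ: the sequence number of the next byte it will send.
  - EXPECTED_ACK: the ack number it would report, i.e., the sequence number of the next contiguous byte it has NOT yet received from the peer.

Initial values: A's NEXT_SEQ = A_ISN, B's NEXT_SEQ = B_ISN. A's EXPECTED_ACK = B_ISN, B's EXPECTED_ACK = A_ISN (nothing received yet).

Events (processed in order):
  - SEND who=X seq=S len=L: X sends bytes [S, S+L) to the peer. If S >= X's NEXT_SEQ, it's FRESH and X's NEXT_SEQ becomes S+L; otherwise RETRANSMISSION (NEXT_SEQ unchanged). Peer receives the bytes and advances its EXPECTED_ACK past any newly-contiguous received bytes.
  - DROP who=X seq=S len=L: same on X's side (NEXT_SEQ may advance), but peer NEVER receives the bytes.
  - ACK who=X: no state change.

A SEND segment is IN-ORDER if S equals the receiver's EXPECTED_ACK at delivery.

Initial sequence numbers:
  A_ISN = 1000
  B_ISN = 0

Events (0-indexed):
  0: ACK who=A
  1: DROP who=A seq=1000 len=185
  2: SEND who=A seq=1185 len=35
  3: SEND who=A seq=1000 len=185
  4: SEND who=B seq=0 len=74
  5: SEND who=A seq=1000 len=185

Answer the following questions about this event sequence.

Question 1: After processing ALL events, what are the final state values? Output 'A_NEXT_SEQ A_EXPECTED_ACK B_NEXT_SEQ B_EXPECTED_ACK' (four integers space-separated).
Answer: 1220 74 74 1220

Derivation:
After event 0: A_seq=1000 A_ack=0 B_seq=0 B_ack=1000
After event 1: A_seq=1185 A_ack=0 B_seq=0 B_ack=1000
After event 2: A_seq=1220 A_ack=0 B_seq=0 B_ack=1000
After event 3: A_seq=1220 A_ack=0 B_seq=0 B_ack=1220
After event 4: A_seq=1220 A_ack=74 B_seq=74 B_ack=1220
After event 5: A_seq=1220 A_ack=74 B_seq=74 B_ack=1220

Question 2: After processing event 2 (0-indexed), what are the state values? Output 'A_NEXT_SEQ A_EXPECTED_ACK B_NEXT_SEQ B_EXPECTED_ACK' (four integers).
After event 0: A_seq=1000 A_ack=0 B_seq=0 B_ack=1000
After event 1: A_seq=1185 A_ack=0 B_seq=0 B_ack=1000
After event 2: A_seq=1220 A_ack=0 B_seq=0 B_ack=1000

1220 0 0 1000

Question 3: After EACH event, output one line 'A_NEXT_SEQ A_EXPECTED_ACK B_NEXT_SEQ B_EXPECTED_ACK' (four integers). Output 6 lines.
1000 0 0 1000
1185 0 0 1000
1220 0 0 1000
1220 0 0 1220
1220 74 74 1220
1220 74 74 1220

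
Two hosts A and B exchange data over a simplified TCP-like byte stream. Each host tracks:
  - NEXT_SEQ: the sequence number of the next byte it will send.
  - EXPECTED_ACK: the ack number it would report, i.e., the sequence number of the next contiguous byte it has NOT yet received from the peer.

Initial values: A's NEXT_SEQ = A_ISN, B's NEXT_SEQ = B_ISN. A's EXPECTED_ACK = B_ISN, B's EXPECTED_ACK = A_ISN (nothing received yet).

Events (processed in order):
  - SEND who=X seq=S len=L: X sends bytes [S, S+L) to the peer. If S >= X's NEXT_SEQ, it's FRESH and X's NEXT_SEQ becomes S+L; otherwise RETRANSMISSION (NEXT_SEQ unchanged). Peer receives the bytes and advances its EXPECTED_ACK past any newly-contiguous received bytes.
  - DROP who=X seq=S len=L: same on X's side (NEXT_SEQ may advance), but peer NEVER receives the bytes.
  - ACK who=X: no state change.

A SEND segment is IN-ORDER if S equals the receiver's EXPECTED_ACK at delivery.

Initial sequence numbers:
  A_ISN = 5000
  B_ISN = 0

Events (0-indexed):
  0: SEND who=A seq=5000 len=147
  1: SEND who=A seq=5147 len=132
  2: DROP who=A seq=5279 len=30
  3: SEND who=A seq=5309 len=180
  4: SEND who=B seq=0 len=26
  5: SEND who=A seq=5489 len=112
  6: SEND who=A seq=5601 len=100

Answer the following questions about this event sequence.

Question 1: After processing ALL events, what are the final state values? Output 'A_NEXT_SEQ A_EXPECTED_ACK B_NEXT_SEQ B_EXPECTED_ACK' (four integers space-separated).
Answer: 5701 26 26 5279

Derivation:
After event 0: A_seq=5147 A_ack=0 B_seq=0 B_ack=5147
After event 1: A_seq=5279 A_ack=0 B_seq=0 B_ack=5279
After event 2: A_seq=5309 A_ack=0 B_seq=0 B_ack=5279
After event 3: A_seq=5489 A_ack=0 B_seq=0 B_ack=5279
After event 4: A_seq=5489 A_ack=26 B_seq=26 B_ack=5279
After event 5: A_seq=5601 A_ack=26 B_seq=26 B_ack=5279
After event 6: A_seq=5701 A_ack=26 B_seq=26 B_ack=5279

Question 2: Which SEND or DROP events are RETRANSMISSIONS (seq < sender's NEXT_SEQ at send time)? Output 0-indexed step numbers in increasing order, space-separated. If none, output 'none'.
Answer: none

Derivation:
Step 0: SEND seq=5000 -> fresh
Step 1: SEND seq=5147 -> fresh
Step 2: DROP seq=5279 -> fresh
Step 3: SEND seq=5309 -> fresh
Step 4: SEND seq=0 -> fresh
Step 5: SEND seq=5489 -> fresh
Step 6: SEND seq=5601 -> fresh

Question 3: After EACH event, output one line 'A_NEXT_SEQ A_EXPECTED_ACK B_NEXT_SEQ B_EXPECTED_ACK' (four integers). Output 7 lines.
5147 0 0 5147
5279 0 0 5279
5309 0 0 5279
5489 0 0 5279
5489 26 26 5279
5601 26 26 5279
5701 26 26 5279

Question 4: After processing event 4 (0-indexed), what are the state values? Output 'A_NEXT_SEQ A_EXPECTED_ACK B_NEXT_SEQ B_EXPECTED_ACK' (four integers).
After event 0: A_seq=5147 A_ack=0 B_seq=0 B_ack=5147
After event 1: A_seq=5279 A_ack=0 B_seq=0 B_ack=5279
After event 2: A_seq=5309 A_ack=0 B_seq=0 B_ack=5279
After event 3: A_seq=5489 A_ack=0 B_seq=0 B_ack=5279
After event 4: A_seq=5489 A_ack=26 B_seq=26 B_ack=5279

5489 26 26 5279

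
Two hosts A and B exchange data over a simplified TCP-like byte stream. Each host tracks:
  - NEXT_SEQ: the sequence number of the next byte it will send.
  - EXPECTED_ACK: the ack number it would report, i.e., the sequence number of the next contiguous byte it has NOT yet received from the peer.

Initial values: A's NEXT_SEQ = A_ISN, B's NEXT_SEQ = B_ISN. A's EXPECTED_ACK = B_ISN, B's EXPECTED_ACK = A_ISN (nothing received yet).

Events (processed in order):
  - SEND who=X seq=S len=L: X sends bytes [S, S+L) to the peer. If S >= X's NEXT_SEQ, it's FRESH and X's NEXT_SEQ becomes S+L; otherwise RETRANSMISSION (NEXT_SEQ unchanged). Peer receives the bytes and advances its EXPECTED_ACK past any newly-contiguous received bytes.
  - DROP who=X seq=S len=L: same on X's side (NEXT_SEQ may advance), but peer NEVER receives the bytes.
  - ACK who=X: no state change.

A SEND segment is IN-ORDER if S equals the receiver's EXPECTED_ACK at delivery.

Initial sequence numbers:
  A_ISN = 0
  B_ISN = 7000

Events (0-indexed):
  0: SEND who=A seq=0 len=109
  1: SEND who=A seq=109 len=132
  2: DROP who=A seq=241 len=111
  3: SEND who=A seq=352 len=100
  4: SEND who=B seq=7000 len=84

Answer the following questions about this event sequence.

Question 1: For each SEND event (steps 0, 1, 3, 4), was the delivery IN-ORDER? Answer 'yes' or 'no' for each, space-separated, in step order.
Answer: yes yes no yes

Derivation:
Step 0: SEND seq=0 -> in-order
Step 1: SEND seq=109 -> in-order
Step 3: SEND seq=352 -> out-of-order
Step 4: SEND seq=7000 -> in-order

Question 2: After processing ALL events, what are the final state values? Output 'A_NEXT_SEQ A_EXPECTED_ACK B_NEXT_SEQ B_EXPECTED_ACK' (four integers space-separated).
Answer: 452 7084 7084 241

Derivation:
After event 0: A_seq=109 A_ack=7000 B_seq=7000 B_ack=109
After event 1: A_seq=241 A_ack=7000 B_seq=7000 B_ack=241
After event 2: A_seq=352 A_ack=7000 B_seq=7000 B_ack=241
After event 3: A_seq=452 A_ack=7000 B_seq=7000 B_ack=241
After event 4: A_seq=452 A_ack=7084 B_seq=7084 B_ack=241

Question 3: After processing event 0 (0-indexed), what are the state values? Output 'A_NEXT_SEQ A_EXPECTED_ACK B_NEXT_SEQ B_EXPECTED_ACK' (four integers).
After event 0: A_seq=109 A_ack=7000 B_seq=7000 B_ack=109

109 7000 7000 109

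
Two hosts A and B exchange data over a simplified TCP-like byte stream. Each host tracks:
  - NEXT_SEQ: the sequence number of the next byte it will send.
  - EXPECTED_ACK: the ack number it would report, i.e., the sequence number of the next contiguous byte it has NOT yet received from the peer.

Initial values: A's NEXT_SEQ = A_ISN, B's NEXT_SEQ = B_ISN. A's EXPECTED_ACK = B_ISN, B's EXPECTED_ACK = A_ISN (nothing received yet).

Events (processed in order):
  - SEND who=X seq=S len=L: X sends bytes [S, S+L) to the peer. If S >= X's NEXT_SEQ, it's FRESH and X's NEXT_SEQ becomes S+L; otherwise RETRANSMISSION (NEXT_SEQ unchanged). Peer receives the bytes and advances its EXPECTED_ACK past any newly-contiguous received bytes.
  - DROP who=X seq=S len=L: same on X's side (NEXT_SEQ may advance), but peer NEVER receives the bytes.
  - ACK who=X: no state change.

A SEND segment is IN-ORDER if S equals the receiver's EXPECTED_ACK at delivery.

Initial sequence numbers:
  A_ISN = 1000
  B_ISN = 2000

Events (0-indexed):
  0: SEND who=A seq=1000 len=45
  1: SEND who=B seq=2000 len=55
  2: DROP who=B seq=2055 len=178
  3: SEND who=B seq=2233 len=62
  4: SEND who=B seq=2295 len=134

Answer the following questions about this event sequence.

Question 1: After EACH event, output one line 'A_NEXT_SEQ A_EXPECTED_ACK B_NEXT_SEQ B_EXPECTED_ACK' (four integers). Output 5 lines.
1045 2000 2000 1045
1045 2055 2055 1045
1045 2055 2233 1045
1045 2055 2295 1045
1045 2055 2429 1045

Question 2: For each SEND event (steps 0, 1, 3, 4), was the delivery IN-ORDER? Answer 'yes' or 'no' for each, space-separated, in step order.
Answer: yes yes no no

Derivation:
Step 0: SEND seq=1000 -> in-order
Step 1: SEND seq=2000 -> in-order
Step 3: SEND seq=2233 -> out-of-order
Step 4: SEND seq=2295 -> out-of-order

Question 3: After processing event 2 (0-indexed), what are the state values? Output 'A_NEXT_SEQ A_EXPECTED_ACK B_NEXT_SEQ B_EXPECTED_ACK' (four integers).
After event 0: A_seq=1045 A_ack=2000 B_seq=2000 B_ack=1045
After event 1: A_seq=1045 A_ack=2055 B_seq=2055 B_ack=1045
After event 2: A_seq=1045 A_ack=2055 B_seq=2233 B_ack=1045

1045 2055 2233 1045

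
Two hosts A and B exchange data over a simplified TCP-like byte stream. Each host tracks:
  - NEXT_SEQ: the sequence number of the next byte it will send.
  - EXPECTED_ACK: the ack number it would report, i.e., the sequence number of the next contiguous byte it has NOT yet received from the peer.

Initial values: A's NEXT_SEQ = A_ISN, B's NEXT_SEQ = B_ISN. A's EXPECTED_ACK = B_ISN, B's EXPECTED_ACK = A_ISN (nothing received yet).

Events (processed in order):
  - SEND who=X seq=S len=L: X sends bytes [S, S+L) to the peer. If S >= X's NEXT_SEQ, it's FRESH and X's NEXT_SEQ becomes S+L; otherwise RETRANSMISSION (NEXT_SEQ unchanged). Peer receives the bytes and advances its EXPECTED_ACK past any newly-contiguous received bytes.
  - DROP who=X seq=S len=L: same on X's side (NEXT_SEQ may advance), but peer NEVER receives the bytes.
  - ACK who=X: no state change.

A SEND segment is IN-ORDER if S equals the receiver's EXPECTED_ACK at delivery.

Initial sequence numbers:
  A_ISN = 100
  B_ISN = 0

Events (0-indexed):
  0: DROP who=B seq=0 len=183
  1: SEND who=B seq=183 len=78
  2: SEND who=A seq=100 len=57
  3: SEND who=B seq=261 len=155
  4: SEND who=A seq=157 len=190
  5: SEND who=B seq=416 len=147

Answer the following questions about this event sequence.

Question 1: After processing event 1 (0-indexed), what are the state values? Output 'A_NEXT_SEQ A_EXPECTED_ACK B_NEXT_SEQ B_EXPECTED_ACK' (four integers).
After event 0: A_seq=100 A_ack=0 B_seq=183 B_ack=100
After event 1: A_seq=100 A_ack=0 B_seq=261 B_ack=100

100 0 261 100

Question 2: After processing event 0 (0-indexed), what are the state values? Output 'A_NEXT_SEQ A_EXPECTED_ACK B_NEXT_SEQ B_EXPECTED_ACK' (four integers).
After event 0: A_seq=100 A_ack=0 B_seq=183 B_ack=100

100 0 183 100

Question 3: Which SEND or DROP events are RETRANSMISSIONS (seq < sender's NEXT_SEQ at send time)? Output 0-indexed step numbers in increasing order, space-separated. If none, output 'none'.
Step 0: DROP seq=0 -> fresh
Step 1: SEND seq=183 -> fresh
Step 2: SEND seq=100 -> fresh
Step 3: SEND seq=261 -> fresh
Step 4: SEND seq=157 -> fresh
Step 5: SEND seq=416 -> fresh

Answer: none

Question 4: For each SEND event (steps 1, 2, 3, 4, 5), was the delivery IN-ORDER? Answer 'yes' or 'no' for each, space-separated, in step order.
Answer: no yes no yes no

Derivation:
Step 1: SEND seq=183 -> out-of-order
Step 2: SEND seq=100 -> in-order
Step 3: SEND seq=261 -> out-of-order
Step 4: SEND seq=157 -> in-order
Step 5: SEND seq=416 -> out-of-order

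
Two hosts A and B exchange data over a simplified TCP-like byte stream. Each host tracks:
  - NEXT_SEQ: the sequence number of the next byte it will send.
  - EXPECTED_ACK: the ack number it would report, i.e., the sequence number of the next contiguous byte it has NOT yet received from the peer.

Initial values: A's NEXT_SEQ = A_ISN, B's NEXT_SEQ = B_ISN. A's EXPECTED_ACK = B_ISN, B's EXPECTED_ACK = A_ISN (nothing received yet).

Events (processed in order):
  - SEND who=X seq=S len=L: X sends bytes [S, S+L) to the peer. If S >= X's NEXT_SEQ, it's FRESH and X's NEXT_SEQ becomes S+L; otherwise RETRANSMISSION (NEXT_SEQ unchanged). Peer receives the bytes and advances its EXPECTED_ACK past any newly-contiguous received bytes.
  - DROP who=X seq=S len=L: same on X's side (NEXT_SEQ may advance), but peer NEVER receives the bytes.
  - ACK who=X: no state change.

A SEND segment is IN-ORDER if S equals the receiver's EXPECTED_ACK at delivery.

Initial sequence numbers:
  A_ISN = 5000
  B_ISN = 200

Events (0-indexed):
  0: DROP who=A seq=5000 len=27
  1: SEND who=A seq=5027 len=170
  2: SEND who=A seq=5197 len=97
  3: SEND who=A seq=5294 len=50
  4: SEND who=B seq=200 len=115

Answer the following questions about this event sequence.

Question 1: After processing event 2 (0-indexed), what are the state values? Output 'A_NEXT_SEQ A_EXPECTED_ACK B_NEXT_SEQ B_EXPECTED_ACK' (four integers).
After event 0: A_seq=5027 A_ack=200 B_seq=200 B_ack=5000
After event 1: A_seq=5197 A_ack=200 B_seq=200 B_ack=5000
After event 2: A_seq=5294 A_ack=200 B_seq=200 B_ack=5000

5294 200 200 5000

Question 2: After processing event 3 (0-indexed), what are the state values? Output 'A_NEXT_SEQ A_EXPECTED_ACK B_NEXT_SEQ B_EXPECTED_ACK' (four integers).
After event 0: A_seq=5027 A_ack=200 B_seq=200 B_ack=5000
After event 1: A_seq=5197 A_ack=200 B_seq=200 B_ack=5000
After event 2: A_seq=5294 A_ack=200 B_seq=200 B_ack=5000
After event 3: A_seq=5344 A_ack=200 B_seq=200 B_ack=5000

5344 200 200 5000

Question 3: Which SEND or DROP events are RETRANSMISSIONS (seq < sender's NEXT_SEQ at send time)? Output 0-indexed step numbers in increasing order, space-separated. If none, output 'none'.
Step 0: DROP seq=5000 -> fresh
Step 1: SEND seq=5027 -> fresh
Step 2: SEND seq=5197 -> fresh
Step 3: SEND seq=5294 -> fresh
Step 4: SEND seq=200 -> fresh

Answer: none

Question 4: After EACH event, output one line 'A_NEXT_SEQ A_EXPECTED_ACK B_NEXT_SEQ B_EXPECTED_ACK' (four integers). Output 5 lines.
5027 200 200 5000
5197 200 200 5000
5294 200 200 5000
5344 200 200 5000
5344 315 315 5000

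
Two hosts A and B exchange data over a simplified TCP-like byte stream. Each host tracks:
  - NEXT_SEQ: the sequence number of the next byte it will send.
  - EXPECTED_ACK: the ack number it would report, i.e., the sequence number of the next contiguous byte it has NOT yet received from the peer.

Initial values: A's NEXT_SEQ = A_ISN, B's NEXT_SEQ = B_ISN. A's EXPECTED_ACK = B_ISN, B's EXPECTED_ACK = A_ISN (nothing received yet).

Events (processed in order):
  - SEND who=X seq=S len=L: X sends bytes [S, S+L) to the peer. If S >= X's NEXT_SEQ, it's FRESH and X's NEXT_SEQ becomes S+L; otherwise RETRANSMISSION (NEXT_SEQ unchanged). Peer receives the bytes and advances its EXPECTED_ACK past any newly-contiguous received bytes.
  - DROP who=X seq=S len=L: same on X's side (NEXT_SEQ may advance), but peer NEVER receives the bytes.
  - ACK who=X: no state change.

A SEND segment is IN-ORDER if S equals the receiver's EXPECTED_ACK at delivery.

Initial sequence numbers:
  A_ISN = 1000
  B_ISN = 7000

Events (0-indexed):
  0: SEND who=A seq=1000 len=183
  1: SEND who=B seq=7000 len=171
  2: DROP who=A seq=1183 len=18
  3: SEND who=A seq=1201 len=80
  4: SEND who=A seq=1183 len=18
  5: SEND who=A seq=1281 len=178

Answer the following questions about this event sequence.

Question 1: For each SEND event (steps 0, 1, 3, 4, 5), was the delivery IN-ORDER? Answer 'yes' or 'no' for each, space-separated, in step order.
Answer: yes yes no yes yes

Derivation:
Step 0: SEND seq=1000 -> in-order
Step 1: SEND seq=7000 -> in-order
Step 3: SEND seq=1201 -> out-of-order
Step 4: SEND seq=1183 -> in-order
Step 5: SEND seq=1281 -> in-order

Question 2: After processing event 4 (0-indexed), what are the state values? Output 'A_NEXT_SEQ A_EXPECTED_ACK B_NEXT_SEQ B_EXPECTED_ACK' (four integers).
After event 0: A_seq=1183 A_ack=7000 B_seq=7000 B_ack=1183
After event 1: A_seq=1183 A_ack=7171 B_seq=7171 B_ack=1183
After event 2: A_seq=1201 A_ack=7171 B_seq=7171 B_ack=1183
After event 3: A_seq=1281 A_ack=7171 B_seq=7171 B_ack=1183
After event 4: A_seq=1281 A_ack=7171 B_seq=7171 B_ack=1281

1281 7171 7171 1281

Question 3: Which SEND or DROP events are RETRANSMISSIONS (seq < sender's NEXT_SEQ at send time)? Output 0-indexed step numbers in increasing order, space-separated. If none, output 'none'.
Step 0: SEND seq=1000 -> fresh
Step 1: SEND seq=7000 -> fresh
Step 2: DROP seq=1183 -> fresh
Step 3: SEND seq=1201 -> fresh
Step 4: SEND seq=1183 -> retransmit
Step 5: SEND seq=1281 -> fresh

Answer: 4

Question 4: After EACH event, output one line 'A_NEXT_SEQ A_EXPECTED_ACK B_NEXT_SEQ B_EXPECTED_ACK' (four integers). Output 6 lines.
1183 7000 7000 1183
1183 7171 7171 1183
1201 7171 7171 1183
1281 7171 7171 1183
1281 7171 7171 1281
1459 7171 7171 1459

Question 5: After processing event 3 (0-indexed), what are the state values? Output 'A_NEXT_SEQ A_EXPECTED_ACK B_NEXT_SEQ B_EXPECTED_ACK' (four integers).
After event 0: A_seq=1183 A_ack=7000 B_seq=7000 B_ack=1183
After event 1: A_seq=1183 A_ack=7171 B_seq=7171 B_ack=1183
After event 2: A_seq=1201 A_ack=7171 B_seq=7171 B_ack=1183
After event 3: A_seq=1281 A_ack=7171 B_seq=7171 B_ack=1183

1281 7171 7171 1183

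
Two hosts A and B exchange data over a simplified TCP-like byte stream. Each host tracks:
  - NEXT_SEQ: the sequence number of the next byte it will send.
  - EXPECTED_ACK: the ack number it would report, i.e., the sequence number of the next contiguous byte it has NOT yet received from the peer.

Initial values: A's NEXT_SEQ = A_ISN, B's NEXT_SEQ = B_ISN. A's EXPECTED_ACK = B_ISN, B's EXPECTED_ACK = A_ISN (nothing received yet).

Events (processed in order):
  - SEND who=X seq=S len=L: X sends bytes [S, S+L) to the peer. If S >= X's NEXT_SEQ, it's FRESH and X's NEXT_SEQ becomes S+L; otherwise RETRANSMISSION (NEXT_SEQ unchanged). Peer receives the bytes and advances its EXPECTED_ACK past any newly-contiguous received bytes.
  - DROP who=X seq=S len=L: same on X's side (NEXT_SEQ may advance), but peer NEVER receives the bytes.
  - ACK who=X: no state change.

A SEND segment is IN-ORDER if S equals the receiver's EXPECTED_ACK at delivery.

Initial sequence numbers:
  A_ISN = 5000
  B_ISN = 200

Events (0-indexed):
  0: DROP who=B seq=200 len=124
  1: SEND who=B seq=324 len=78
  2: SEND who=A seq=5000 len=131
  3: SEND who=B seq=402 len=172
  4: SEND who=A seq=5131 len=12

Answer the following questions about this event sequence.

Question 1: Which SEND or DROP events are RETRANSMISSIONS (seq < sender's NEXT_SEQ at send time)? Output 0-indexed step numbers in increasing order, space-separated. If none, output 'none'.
Step 0: DROP seq=200 -> fresh
Step 1: SEND seq=324 -> fresh
Step 2: SEND seq=5000 -> fresh
Step 3: SEND seq=402 -> fresh
Step 4: SEND seq=5131 -> fresh

Answer: none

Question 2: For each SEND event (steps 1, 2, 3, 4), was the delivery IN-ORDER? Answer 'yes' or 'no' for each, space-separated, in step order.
Answer: no yes no yes

Derivation:
Step 1: SEND seq=324 -> out-of-order
Step 2: SEND seq=5000 -> in-order
Step 3: SEND seq=402 -> out-of-order
Step 4: SEND seq=5131 -> in-order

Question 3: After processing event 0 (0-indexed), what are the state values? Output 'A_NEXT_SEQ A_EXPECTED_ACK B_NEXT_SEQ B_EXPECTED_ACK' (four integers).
After event 0: A_seq=5000 A_ack=200 B_seq=324 B_ack=5000

5000 200 324 5000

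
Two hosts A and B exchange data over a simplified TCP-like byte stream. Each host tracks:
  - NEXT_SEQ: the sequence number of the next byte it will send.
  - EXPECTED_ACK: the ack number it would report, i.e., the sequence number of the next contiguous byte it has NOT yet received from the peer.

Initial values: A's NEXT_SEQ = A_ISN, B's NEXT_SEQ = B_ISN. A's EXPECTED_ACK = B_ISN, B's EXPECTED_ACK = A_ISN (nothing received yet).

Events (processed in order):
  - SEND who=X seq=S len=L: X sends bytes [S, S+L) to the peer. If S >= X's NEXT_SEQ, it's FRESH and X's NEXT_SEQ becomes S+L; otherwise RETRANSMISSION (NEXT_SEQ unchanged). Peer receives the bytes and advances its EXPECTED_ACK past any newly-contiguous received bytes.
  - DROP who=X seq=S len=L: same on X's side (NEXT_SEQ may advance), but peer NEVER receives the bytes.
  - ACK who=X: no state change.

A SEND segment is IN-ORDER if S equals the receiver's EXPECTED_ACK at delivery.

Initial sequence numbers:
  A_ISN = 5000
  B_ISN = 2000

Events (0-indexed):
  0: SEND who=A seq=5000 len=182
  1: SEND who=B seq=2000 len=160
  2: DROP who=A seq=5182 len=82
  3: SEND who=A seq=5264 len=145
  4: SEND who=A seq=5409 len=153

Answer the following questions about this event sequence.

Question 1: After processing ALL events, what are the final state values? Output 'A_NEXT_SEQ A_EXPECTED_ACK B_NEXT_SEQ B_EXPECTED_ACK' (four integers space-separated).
After event 0: A_seq=5182 A_ack=2000 B_seq=2000 B_ack=5182
After event 1: A_seq=5182 A_ack=2160 B_seq=2160 B_ack=5182
After event 2: A_seq=5264 A_ack=2160 B_seq=2160 B_ack=5182
After event 3: A_seq=5409 A_ack=2160 B_seq=2160 B_ack=5182
After event 4: A_seq=5562 A_ack=2160 B_seq=2160 B_ack=5182

Answer: 5562 2160 2160 5182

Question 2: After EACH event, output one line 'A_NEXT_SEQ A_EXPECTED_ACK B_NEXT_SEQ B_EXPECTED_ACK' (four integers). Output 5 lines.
5182 2000 2000 5182
5182 2160 2160 5182
5264 2160 2160 5182
5409 2160 2160 5182
5562 2160 2160 5182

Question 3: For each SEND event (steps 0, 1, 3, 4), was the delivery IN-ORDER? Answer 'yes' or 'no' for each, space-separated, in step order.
Answer: yes yes no no

Derivation:
Step 0: SEND seq=5000 -> in-order
Step 1: SEND seq=2000 -> in-order
Step 3: SEND seq=5264 -> out-of-order
Step 4: SEND seq=5409 -> out-of-order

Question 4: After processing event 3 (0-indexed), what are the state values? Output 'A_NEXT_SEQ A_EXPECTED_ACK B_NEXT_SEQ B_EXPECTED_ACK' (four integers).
After event 0: A_seq=5182 A_ack=2000 B_seq=2000 B_ack=5182
After event 1: A_seq=5182 A_ack=2160 B_seq=2160 B_ack=5182
After event 2: A_seq=5264 A_ack=2160 B_seq=2160 B_ack=5182
After event 3: A_seq=5409 A_ack=2160 B_seq=2160 B_ack=5182

5409 2160 2160 5182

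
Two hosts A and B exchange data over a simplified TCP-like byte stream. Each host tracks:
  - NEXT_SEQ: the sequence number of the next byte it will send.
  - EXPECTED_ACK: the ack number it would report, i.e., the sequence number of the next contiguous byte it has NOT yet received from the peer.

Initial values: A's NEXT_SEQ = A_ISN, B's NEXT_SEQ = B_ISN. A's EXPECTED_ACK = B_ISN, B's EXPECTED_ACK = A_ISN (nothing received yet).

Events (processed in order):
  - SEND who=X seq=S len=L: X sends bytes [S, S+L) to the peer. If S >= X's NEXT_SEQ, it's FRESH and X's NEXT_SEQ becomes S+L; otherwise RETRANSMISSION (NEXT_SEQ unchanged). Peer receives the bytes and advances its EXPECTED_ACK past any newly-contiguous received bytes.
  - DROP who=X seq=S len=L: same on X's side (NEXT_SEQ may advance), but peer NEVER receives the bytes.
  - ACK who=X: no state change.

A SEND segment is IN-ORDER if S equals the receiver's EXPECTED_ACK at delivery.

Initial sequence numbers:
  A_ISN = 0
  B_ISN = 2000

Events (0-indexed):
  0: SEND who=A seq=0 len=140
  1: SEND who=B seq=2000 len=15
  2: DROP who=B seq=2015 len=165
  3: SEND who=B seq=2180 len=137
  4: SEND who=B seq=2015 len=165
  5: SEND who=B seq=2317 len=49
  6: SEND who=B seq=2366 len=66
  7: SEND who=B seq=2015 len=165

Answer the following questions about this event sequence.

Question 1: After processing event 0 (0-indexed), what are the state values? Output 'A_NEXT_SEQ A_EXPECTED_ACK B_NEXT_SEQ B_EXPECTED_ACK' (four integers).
After event 0: A_seq=140 A_ack=2000 B_seq=2000 B_ack=140

140 2000 2000 140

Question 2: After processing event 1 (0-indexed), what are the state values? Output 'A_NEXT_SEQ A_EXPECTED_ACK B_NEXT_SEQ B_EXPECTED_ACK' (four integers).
After event 0: A_seq=140 A_ack=2000 B_seq=2000 B_ack=140
After event 1: A_seq=140 A_ack=2015 B_seq=2015 B_ack=140

140 2015 2015 140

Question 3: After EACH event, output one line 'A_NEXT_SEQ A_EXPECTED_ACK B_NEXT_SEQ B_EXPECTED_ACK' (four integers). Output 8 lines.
140 2000 2000 140
140 2015 2015 140
140 2015 2180 140
140 2015 2317 140
140 2317 2317 140
140 2366 2366 140
140 2432 2432 140
140 2432 2432 140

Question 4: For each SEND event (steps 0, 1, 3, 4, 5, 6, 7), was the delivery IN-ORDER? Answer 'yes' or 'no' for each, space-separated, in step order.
Step 0: SEND seq=0 -> in-order
Step 1: SEND seq=2000 -> in-order
Step 3: SEND seq=2180 -> out-of-order
Step 4: SEND seq=2015 -> in-order
Step 5: SEND seq=2317 -> in-order
Step 6: SEND seq=2366 -> in-order
Step 7: SEND seq=2015 -> out-of-order

Answer: yes yes no yes yes yes no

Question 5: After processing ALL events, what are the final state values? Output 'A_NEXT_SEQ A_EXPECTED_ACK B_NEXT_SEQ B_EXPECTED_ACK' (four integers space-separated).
Answer: 140 2432 2432 140

Derivation:
After event 0: A_seq=140 A_ack=2000 B_seq=2000 B_ack=140
After event 1: A_seq=140 A_ack=2015 B_seq=2015 B_ack=140
After event 2: A_seq=140 A_ack=2015 B_seq=2180 B_ack=140
After event 3: A_seq=140 A_ack=2015 B_seq=2317 B_ack=140
After event 4: A_seq=140 A_ack=2317 B_seq=2317 B_ack=140
After event 5: A_seq=140 A_ack=2366 B_seq=2366 B_ack=140
After event 6: A_seq=140 A_ack=2432 B_seq=2432 B_ack=140
After event 7: A_seq=140 A_ack=2432 B_seq=2432 B_ack=140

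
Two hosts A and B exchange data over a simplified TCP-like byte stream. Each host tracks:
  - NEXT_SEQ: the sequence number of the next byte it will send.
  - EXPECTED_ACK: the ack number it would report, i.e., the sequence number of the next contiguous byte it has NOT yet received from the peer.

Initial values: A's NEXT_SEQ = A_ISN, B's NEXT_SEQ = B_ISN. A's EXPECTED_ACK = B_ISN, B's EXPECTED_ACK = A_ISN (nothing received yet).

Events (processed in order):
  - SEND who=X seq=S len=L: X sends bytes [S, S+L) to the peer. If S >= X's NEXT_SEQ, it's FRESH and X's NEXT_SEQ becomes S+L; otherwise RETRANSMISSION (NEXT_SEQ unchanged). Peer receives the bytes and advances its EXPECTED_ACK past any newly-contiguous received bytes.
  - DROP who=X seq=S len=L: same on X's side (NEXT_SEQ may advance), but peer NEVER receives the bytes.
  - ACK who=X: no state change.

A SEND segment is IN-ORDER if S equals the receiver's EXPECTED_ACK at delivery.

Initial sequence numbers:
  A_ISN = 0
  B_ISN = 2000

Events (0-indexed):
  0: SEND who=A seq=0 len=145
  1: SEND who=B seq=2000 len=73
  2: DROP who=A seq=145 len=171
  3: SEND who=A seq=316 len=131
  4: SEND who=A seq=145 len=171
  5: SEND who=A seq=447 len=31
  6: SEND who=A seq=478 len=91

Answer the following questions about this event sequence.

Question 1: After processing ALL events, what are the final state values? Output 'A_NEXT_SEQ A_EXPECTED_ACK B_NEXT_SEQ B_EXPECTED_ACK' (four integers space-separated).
After event 0: A_seq=145 A_ack=2000 B_seq=2000 B_ack=145
After event 1: A_seq=145 A_ack=2073 B_seq=2073 B_ack=145
After event 2: A_seq=316 A_ack=2073 B_seq=2073 B_ack=145
After event 3: A_seq=447 A_ack=2073 B_seq=2073 B_ack=145
After event 4: A_seq=447 A_ack=2073 B_seq=2073 B_ack=447
After event 5: A_seq=478 A_ack=2073 B_seq=2073 B_ack=478
After event 6: A_seq=569 A_ack=2073 B_seq=2073 B_ack=569

Answer: 569 2073 2073 569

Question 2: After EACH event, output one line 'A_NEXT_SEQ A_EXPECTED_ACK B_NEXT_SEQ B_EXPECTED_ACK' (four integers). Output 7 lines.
145 2000 2000 145
145 2073 2073 145
316 2073 2073 145
447 2073 2073 145
447 2073 2073 447
478 2073 2073 478
569 2073 2073 569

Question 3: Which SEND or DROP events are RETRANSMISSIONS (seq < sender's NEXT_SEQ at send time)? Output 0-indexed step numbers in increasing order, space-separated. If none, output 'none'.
Step 0: SEND seq=0 -> fresh
Step 1: SEND seq=2000 -> fresh
Step 2: DROP seq=145 -> fresh
Step 3: SEND seq=316 -> fresh
Step 4: SEND seq=145 -> retransmit
Step 5: SEND seq=447 -> fresh
Step 6: SEND seq=478 -> fresh

Answer: 4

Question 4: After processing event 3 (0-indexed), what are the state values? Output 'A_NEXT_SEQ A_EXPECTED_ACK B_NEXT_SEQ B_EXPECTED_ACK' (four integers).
After event 0: A_seq=145 A_ack=2000 B_seq=2000 B_ack=145
After event 1: A_seq=145 A_ack=2073 B_seq=2073 B_ack=145
After event 2: A_seq=316 A_ack=2073 B_seq=2073 B_ack=145
After event 3: A_seq=447 A_ack=2073 B_seq=2073 B_ack=145

447 2073 2073 145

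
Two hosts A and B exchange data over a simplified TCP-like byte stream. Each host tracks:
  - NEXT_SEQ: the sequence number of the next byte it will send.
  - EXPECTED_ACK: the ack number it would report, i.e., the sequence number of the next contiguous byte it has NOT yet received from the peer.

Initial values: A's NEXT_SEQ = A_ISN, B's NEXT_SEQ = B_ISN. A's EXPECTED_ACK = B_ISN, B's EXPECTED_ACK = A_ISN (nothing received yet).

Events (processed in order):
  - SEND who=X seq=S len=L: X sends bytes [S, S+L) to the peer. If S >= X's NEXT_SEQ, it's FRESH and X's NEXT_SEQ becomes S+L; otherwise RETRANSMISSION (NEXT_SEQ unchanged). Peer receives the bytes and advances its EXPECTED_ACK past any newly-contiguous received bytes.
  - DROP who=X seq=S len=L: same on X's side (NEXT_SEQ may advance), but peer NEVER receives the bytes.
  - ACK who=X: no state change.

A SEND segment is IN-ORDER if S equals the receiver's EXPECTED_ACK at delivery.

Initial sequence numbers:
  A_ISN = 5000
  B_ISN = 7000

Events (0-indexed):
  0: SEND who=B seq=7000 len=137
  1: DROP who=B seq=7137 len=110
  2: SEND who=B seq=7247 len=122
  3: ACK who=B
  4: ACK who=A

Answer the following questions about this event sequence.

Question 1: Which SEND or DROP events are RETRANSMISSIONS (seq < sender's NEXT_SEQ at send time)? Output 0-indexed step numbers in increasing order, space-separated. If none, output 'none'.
Step 0: SEND seq=7000 -> fresh
Step 1: DROP seq=7137 -> fresh
Step 2: SEND seq=7247 -> fresh

Answer: none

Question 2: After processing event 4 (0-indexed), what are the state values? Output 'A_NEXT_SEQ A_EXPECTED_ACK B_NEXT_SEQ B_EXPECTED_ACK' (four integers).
After event 0: A_seq=5000 A_ack=7137 B_seq=7137 B_ack=5000
After event 1: A_seq=5000 A_ack=7137 B_seq=7247 B_ack=5000
After event 2: A_seq=5000 A_ack=7137 B_seq=7369 B_ack=5000
After event 3: A_seq=5000 A_ack=7137 B_seq=7369 B_ack=5000
After event 4: A_seq=5000 A_ack=7137 B_seq=7369 B_ack=5000

5000 7137 7369 5000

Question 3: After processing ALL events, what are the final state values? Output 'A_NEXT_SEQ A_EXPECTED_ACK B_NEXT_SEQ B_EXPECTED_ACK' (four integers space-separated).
Answer: 5000 7137 7369 5000

Derivation:
After event 0: A_seq=5000 A_ack=7137 B_seq=7137 B_ack=5000
After event 1: A_seq=5000 A_ack=7137 B_seq=7247 B_ack=5000
After event 2: A_seq=5000 A_ack=7137 B_seq=7369 B_ack=5000
After event 3: A_seq=5000 A_ack=7137 B_seq=7369 B_ack=5000
After event 4: A_seq=5000 A_ack=7137 B_seq=7369 B_ack=5000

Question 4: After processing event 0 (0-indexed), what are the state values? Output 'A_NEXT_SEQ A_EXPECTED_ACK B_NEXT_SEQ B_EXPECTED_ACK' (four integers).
After event 0: A_seq=5000 A_ack=7137 B_seq=7137 B_ack=5000

5000 7137 7137 5000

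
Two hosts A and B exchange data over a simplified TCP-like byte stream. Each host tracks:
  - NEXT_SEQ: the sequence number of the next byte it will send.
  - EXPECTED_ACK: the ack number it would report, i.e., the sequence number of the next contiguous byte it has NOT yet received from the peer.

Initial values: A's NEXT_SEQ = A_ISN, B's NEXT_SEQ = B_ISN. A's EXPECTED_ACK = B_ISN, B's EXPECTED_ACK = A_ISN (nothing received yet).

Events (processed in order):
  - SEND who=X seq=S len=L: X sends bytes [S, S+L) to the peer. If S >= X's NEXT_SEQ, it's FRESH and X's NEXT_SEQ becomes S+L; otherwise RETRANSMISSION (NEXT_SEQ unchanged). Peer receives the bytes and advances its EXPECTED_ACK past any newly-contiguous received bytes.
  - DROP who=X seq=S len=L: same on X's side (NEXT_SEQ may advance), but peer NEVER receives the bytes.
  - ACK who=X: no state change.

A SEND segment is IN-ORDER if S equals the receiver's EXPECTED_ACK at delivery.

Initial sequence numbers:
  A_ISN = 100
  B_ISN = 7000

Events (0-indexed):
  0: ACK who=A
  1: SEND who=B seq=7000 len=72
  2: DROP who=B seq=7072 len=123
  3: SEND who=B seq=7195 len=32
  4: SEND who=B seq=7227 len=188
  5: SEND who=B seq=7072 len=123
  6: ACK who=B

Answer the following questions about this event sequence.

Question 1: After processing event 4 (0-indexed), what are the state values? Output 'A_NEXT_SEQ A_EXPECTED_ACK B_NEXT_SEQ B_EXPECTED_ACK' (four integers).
After event 0: A_seq=100 A_ack=7000 B_seq=7000 B_ack=100
After event 1: A_seq=100 A_ack=7072 B_seq=7072 B_ack=100
After event 2: A_seq=100 A_ack=7072 B_seq=7195 B_ack=100
After event 3: A_seq=100 A_ack=7072 B_seq=7227 B_ack=100
After event 4: A_seq=100 A_ack=7072 B_seq=7415 B_ack=100

100 7072 7415 100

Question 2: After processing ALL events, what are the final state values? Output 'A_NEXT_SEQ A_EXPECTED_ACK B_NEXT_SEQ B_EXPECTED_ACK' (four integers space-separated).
After event 0: A_seq=100 A_ack=7000 B_seq=7000 B_ack=100
After event 1: A_seq=100 A_ack=7072 B_seq=7072 B_ack=100
After event 2: A_seq=100 A_ack=7072 B_seq=7195 B_ack=100
After event 3: A_seq=100 A_ack=7072 B_seq=7227 B_ack=100
After event 4: A_seq=100 A_ack=7072 B_seq=7415 B_ack=100
After event 5: A_seq=100 A_ack=7415 B_seq=7415 B_ack=100
After event 6: A_seq=100 A_ack=7415 B_seq=7415 B_ack=100

Answer: 100 7415 7415 100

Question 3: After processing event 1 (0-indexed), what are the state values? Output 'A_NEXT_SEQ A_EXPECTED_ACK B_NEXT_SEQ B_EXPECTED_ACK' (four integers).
After event 0: A_seq=100 A_ack=7000 B_seq=7000 B_ack=100
After event 1: A_seq=100 A_ack=7072 B_seq=7072 B_ack=100

100 7072 7072 100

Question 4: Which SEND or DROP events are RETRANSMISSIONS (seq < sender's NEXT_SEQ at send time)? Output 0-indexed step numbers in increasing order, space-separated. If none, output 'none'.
Answer: 5

Derivation:
Step 1: SEND seq=7000 -> fresh
Step 2: DROP seq=7072 -> fresh
Step 3: SEND seq=7195 -> fresh
Step 4: SEND seq=7227 -> fresh
Step 5: SEND seq=7072 -> retransmit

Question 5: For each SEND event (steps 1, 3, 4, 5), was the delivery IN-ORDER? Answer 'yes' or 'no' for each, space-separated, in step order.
Answer: yes no no yes

Derivation:
Step 1: SEND seq=7000 -> in-order
Step 3: SEND seq=7195 -> out-of-order
Step 4: SEND seq=7227 -> out-of-order
Step 5: SEND seq=7072 -> in-order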